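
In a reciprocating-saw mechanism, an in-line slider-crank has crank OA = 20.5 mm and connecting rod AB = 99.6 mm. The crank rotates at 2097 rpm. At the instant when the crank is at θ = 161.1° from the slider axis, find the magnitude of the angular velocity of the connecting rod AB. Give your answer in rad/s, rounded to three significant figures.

42.9

ω = 219.6 rad/s (converted from 2097 rpm).
The rod makes angle φ with the slider axis where L sinφ = r sinθ; differentiating, L cosφ·φ̇ = r ω cosθ.
L cosφ = √(L² − r² sin²θ) = 0.099378 m.
|ω_rod| = r ω |cosθ| / √(L² − r² sin²θ) = 0.0205·219.6·0.94609/0.099378 = 42.857 rad/s.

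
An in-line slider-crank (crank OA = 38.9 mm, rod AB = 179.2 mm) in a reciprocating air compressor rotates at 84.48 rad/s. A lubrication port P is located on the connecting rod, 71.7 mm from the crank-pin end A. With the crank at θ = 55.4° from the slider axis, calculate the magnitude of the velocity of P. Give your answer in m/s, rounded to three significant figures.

3.05

ω = 84.48 rad/s.  Crank-pin speed |V_A| = rω = 3.2863 m/s, perpendicular to OA.
Rod angle: sinφ = −(r/L) sinθ ⇒ φ = -10.293°; ω_rod = −rω cosθ/√(L²−r²sin²θ) = -10.584 rad/s.
V_P = V_A + ω_rod × AP, with AP = 0.0717 m along the rod.
Components: V_Px = −rω sinθ − a·ω_rod·sinφ = -2.8406 m/s;  V_Py = rω cosθ + a·ω_rod·cosφ = +1.1194 m/s.
|V_P| = √(V_Px² + V_Py²) = 3.0533 m/s.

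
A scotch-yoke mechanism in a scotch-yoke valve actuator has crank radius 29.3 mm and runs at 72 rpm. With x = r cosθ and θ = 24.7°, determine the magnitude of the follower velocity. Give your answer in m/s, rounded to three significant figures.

ω = 7.54 rad/s (from 72 rpm).
x = r cosθ ⇒ ẋ = −rω sinθ.
|v| = rω|sinθ| = 0.0293·7.54·|sin 24.7°| = 0.092314 m/s.

0.0923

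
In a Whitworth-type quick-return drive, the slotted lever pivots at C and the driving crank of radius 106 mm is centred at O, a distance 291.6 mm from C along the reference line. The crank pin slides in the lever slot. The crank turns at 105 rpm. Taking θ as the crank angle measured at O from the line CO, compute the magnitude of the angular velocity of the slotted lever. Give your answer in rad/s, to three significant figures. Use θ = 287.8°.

1.97

ω = 11 rad/s (from 105 rpm).
Crank pin A relative to C: A = (d + r cosθ, r sinθ); lever angle φ = atan2(r sinθ, d + r cosθ).
Differentiating tanφ: φ̇ = rω(d cosθ + r)/(d² + r² + 2dr cosθ).
d² + r² + 2dr cosθ = |CA|² = 0.115164 m²;  d cosθ + r = +0.19514 m.
|ω_lever| = |0.106·11·+0.19514| / 0.115164 = 1.9749 rad/s.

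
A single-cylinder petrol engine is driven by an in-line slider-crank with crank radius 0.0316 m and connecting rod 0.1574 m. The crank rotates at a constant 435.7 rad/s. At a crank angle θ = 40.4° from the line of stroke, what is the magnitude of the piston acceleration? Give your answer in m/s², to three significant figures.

ω = 435.7 rad/s
x(θ) = r cosθ + √(L² − r² sin²θ); with ω constant, a = ω²·d²x/dθ².
d²x/dθ² = −r cosθ − r²(cos2θ)/√u − r⁴ sin²2θ/(4u^{3/2}),  u = L² − r² sin²θ = 0.0243553 m².
Substituting r = 0.0316 m, L = 0.1574 m, θ = 40.4°: d²x/dθ² = -0.025152 m.
a = ω²·d²x/dθ² = (435.7)²·(-0.025152) = -4774.6 m/s²;  |a| = 4774.6 m/s².

4770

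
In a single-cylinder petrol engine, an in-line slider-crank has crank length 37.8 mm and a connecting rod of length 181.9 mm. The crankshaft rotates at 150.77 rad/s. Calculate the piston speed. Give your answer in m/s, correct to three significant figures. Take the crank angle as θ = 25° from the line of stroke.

2.86

ω = 150.8 rad/s
For an in-line slider-crank, x = r cosθ + √(L² − r² sin²θ), so v = −rω sinθ·[1 + r cosθ/√(L² − r² sin²θ)].
With r = 0.0378 m, L = 0.1819 m, θ = 25°: √(L² − r² sin²θ) = 0.1812 m.
v = −0.0378·150.8·0.42262·[1 + 0.0378·0.90631/0.1812] = -2.8639 m/s.
|v| = 2.8639 m/s.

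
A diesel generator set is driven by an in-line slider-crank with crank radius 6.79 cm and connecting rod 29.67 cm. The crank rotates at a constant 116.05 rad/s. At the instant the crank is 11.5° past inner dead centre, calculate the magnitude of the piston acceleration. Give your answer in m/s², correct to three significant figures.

1090

ω = 116 rad/s
x(θ) = r cosθ + √(L² − r² sin²θ); with ω constant, a = ω²·d²x/dθ².
d²x/dθ² = −r cosθ − r²(cos2θ)/√u − r⁴ sin²2θ/(4u^{3/2}),  u = L² − r² sin²θ = 0.0878476 m².
Substituting r = 0.0679 m, L = 0.2967 m, θ = 11.5°: d²x/dθ² = -0.080887 m.
a = ω²·d²x/dθ² = (116)²·(-0.080887) = -1089.3 m/s²;  |a| = 1089.3 m/s².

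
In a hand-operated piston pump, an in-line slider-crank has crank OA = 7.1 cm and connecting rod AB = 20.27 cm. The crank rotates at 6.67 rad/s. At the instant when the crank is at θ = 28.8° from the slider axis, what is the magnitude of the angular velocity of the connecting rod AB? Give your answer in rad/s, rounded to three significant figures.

ω = 6.67 rad/s
The rod makes angle φ with the slider axis where L sinφ = r sinθ; differentiating, L cosφ·φ̇ = r ω cosθ.
L cosφ = √(L² − r² sin²θ) = 0.19979 m.
|ω_rod| = r ω |cosθ| / √(L² − r² sin²θ) = 0.071·6.67·0.87631/0.19979 = 2.0771 rad/s.

2.08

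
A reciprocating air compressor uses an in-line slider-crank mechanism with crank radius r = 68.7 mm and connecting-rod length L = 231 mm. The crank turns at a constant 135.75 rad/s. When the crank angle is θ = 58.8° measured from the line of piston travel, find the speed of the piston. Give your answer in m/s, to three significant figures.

9.25

ω = 135.8 rad/s
For an in-line slider-crank, x = r cosθ + √(L² − r² sin²θ), so v = −rω sinθ·[1 + r cosθ/√(L² − r² sin²θ)].
With r = 0.0687 m, L = 0.231 m, θ = 58.8°: √(L² − r² sin²θ) = 0.2234 m.
v = −0.0687·135.8·0.85536·[1 + 0.0687·0.51803/0.2234] = -9.2479 m/s.
|v| = 9.2479 m/s.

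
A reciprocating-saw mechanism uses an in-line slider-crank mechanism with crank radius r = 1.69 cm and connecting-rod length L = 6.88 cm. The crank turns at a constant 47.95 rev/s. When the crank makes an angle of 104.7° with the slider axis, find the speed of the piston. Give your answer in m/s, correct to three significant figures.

4.61

ω = 2π·48 = 301.3 rad/s
For an in-line slider-crank, x = r cosθ + √(L² − r² sin²θ), so v = −rω sinθ·[1 + r cosθ/√(L² − r² sin²θ)].
With r = 0.0169 m, L = 0.0688 m, θ = 104.7°: √(L² − r² sin²θ) = 0.06683 m.
v = −0.0169·301.3·0.96727·[1 + 0.0169·-0.25376/0.06683] = -4.6089 m/s.
|v| = 4.6089 m/s.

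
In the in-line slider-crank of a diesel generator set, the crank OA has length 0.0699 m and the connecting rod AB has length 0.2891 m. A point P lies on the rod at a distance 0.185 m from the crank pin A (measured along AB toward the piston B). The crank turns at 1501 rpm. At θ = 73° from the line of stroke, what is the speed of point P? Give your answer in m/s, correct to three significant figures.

11.1

ω = 157.2 rad/s.  Crank-pin speed |V_A| = rω = 10.987 m/s, perpendicular to OA.
Rod angle: sinφ = −(r/L) sinθ ⇒ φ = -13.369°; ω_rod = −rω cosθ/√(L²−r²sin²θ) = -11.421 rad/s.
V_P = V_A + ω_rod × AP, with AP = 0.185 m along the rod.
Components: V_Px = −rω sinθ − a·ω_rod·sinφ = -10.996 m/s;  V_Py = rω cosθ + a·ω_rod·cosφ = +1.1567 m/s.
|V_P| = √(V_Px² + V_Py²) = 11.056 m/s.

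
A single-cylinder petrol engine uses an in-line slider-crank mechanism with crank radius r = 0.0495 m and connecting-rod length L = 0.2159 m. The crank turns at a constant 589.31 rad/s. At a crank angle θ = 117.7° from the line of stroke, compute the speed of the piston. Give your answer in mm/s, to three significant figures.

23000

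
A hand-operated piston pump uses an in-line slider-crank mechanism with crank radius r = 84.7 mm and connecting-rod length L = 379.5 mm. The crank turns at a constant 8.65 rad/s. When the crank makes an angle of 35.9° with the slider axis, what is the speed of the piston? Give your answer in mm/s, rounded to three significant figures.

508

ω = 8.65 rad/s
For an in-line slider-crank, x = r cosθ + √(L² − r² sin²θ), so v = −rω sinθ·[1 + r cosθ/√(L² − r² sin²θ)].
With r = 0.0847 m, L = 0.3795 m, θ = 35.9°: √(L² − r² sin²θ) = 0.37624 m.
v = −0.0847·8.65·0.58637·[1 + 0.0847·0.81004/0.37624] = -0.50795 m/s.
|v| = 0.50795 m/s = 507.95 mm/s.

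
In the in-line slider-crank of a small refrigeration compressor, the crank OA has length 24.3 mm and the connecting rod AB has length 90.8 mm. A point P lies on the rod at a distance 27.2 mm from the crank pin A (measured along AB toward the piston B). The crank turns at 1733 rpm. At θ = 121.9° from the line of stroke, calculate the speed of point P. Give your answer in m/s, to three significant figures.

3.94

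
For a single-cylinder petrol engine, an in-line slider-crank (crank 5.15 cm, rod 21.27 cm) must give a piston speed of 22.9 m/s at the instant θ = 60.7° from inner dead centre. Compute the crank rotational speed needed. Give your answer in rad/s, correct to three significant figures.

455

For an in-line slider-crank, |v_piston| = rω|sinθ|·[1 + r cosθ/√(L² − r² sin²θ)].
With r = 0.0515 m, L = 0.2127 m, θ = 60.7°: the bracketed kinematic factor |dx/dθ| = 0.050356 m.
ω = v/|dx/dθ| = 22.9/0.050356 = 454.76 rad/s.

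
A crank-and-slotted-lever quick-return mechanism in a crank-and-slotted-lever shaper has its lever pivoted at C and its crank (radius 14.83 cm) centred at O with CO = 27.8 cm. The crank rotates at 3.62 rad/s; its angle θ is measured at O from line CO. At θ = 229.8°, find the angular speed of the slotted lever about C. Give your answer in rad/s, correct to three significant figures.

0.363

ω = 3.62 rad/s
Crank pin A relative to C: A = (d + r cosθ, r sinθ); lever angle φ = atan2(r sinθ, d + r cosθ).
Differentiating tanφ: φ̇ = rω(d cosθ + r)/(d² + r² + 2dr cosθ).
d² + r² + 2dr cosθ = |CA|² = 0.0460558 m²;  d cosθ + r = -0.031137 m.
|ω_lever| = |0.1483·3.62·-0.031137| / 0.0460558 = 0.36295 rad/s.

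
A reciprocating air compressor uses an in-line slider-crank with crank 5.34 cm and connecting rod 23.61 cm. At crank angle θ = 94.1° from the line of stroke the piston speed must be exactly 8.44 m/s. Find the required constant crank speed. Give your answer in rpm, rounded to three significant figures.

1540

For an in-line slider-crank, |v_piston| = rω|sinθ|·[1 + r cosθ/√(L² − r² sin²θ)].
With r = 0.0534 m, L = 0.2361 m, θ = 94.1°: the bracketed kinematic factor |dx/dθ| = 0.052379 m.
ω = v/|dx/dθ| = 8.44/0.052379 = 161.13 rad/s.
N = 60ω/(2π) = 1538.7 rpm.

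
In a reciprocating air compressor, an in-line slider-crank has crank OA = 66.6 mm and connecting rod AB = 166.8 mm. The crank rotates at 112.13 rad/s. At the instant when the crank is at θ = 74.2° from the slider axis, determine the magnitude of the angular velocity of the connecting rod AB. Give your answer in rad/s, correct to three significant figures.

ω = 112.1 rad/s
The rod makes angle φ with the slider axis where L sinφ = r sinθ; differentiating, L cosφ·φ̇ = r ω cosθ.
L cosφ = √(L² − r² sin²θ) = 0.154 m.
|ω_rod| = r ω |cosθ| / √(L² − r² sin²θ) = 0.0666·112.1·0.27228/0.154 = 13.204 rad/s.

13.2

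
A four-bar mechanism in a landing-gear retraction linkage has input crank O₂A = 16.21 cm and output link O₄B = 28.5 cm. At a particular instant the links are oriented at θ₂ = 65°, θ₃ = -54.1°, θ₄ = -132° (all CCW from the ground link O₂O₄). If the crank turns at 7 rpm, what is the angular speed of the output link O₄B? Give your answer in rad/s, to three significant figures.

ω₂ = 0.733 rad/s (from 7 rpm).
Differentiating the loop-closure r₂e^{iθ₂}+r₃e^{iθ₃}=r₁+r₄e^{iθ₄} gives r₂ω₂e^{iθ₂}+r₃ω₃e^{iθ₃}=r₄ω₄e^{iθ₄}.
Eliminating the other unknown: ω₄ = r₂ω₂ sin(θ₂−θ₃) / [r₄ sin(θ₄−θ₃)].
Numerator sine = +0.87377; denominator sine = -0.97778.
Result = 0.1621·0.733·(+0.87377) / (0.285·(-0.97778)) = -0.37258 rad/s; magnitude 0.37258 rad/s.

0.373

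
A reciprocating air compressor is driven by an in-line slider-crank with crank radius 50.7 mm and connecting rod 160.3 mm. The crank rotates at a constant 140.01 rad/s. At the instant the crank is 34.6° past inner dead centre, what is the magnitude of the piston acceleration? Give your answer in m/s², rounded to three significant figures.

939

ω = 140 rad/s
x(θ) = r cosθ + √(L² − r² sin²θ); with ω constant, a = ω²·d²x/dθ².
d²x/dθ² = −r cosθ − r²(cos2θ)/√u − r⁴ sin²2θ/(4u^{3/2}),  u = L² − r² sin²θ = 0.0248672 m².
Substituting r = 0.0507 m, L = 0.1603 m, θ = 34.6°: d²x/dθ² = -0.04789 m.
a = ω²·d²x/dθ² = (140)²·(-0.04789) = -938.77 m/s²;  |a| = 938.77 m/s².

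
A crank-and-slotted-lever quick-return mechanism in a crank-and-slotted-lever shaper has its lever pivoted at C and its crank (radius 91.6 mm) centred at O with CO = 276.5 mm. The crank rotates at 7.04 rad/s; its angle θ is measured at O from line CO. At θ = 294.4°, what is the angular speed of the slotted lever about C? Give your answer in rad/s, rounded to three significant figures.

1.25

ω = 7.04 rad/s
Crank pin A relative to C: A = (d + r cosθ, r sinθ); lever angle φ = atan2(r sinθ, d + r cosθ).
Differentiating tanφ: φ̇ = rω(d cosθ + r)/(d² + r² + 2dr cosθ).
d² + r² + 2dr cosθ = |CA|² = 0.105769 m²;  d cosθ + r = +0.20582 m.
|ω_lever| = |0.0916·7.04·+0.20582| / 0.105769 = 1.2549 rad/s.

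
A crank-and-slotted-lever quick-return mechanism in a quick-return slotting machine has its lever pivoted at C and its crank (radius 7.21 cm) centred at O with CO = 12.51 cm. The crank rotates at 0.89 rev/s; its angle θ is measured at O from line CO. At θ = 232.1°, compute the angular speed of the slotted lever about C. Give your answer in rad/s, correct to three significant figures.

0.196

ω = 5.592 rad/s (from 0.89 rev/s).
Crank pin A relative to C: A = (d + r cosθ, r sinθ); lever angle φ = atan2(r sinθ, d + r cosθ).
Differentiating tanφ: φ̇ = rω(d cosθ + r)/(d² + r² + 2dr cosθ).
d² + r² + 2dr cosθ = |CA|² = 0.00976707 m²;  d cosθ + r = -0.0047471 m.
|ω_lever| = |0.0721·5.592·-0.0047471| / 0.00976707 = 0.19596 rad/s.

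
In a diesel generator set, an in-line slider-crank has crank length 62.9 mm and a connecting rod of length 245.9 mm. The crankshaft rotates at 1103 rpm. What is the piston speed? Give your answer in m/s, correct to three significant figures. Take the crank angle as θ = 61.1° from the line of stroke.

ω = 2π·1103/60 = 115.5 rad/s
For an in-line slider-crank, x = r cosθ + √(L² − r² sin²θ), so v = −rω sinθ·[1 + r cosθ/√(L² − r² sin²θ)].
With r = 0.0629 m, L = 0.2459 m, θ = 61.1°: √(L² − r² sin²θ) = 0.23965 m.
v = −0.0629·115.5·0.87546·[1 + 0.0629·0.48328/0.23965] = -7.1673 m/s.
|v| = 7.1673 m/s.

7.17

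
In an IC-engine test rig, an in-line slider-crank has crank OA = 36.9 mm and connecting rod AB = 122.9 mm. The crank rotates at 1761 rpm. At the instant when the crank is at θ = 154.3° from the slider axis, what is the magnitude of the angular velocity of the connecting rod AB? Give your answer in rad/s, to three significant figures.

50.3

ω = 184.4 rad/s (converted from 1761 rpm).
The rod makes angle φ with the slider axis where L sinφ = r sinθ; differentiating, L cosφ·φ̇ = r ω cosθ.
L cosφ = √(L² − r² sin²θ) = 0.12185 m.
|ω_rod| = r ω |cosθ| / √(L² − r² sin²θ) = 0.0369·184.4·0.90108/0.12185 = 50.32 rad/s.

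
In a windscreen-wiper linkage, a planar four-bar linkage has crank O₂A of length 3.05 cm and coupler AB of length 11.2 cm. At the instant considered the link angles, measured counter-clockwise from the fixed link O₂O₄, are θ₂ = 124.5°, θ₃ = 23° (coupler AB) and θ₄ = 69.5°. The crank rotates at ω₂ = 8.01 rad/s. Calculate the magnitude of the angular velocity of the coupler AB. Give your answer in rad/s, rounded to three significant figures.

ω₂ = 8.01 rad/s
Differentiating the loop-closure r₂e^{iθ₂}+r₃e^{iθ₃}=r₁+r₄e^{iθ₄} gives r₂ω₂e^{iθ₂}+r₃ω₃e^{iθ₃}=r₄ω₄e^{iθ₄}.
Eliminating the other unknown: ω₃ = r₂ω₂ sin(θ₄−θ₂) / [r₃ sin(θ₃−θ₄)].
Numerator sine = -0.81915; denominator sine = -0.72537.
Result = 0.0305·8.01·(-0.81915) / (0.112·(-0.72537)) = +2.4633 rad/s; magnitude 2.4633 rad/s.

2.46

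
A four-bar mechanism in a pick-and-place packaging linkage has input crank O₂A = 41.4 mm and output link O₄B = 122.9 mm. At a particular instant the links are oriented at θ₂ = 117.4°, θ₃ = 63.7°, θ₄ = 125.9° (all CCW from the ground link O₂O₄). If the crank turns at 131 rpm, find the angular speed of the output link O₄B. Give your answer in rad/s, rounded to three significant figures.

4.21

ω₂ = 13.72 rad/s (from 131 rpm).
Differentiating the loop-closure r₂e^{iθ₂}+r₃e^{iθ₃}=r₁+r₄e^{iθ₄} gives r₂ω₂e^{iθ₂}+r₃ω₃e^{iθ₃}=r₄ω₄e^{iθ₄}.
Eliminating the other unknown: ω₄ = r₂ω₂ sin(θ₂−θ₃) / [r₄ sin(θ₄−θ₃)].
Numerator sine = +0.80593; denominator sine = +0.88458.
Result = 0.0414·13.72·(+0.80593) / (0.1229·(+0.88458)) = +4.2102 rad/s; magnitude 4.2102 rad/s.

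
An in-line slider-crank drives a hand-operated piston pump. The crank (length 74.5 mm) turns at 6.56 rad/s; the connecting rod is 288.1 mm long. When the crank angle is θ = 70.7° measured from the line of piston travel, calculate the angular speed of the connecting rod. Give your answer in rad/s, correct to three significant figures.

0.578

ω = 6.56 rad/s
The rod makes angle φ with the slider axis where L sinφ = r sinθ; differentiating, L cosφ·φ̇ = r ω cosθ.
L cosφ = √(L² − r² sin²θ) = 0.27939 m.
|ω_rod| = r ω |cosθ| / √(L² − r² sin²θ) = 0.0745·6.56·0.33051/0.27939 = 0.57815 rad/s.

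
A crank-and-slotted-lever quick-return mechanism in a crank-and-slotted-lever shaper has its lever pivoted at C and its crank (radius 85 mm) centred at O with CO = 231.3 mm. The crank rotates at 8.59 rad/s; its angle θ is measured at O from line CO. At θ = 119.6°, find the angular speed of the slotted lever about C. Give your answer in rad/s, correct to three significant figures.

ω = 8.59 rad/s
Crank pin A relative to C: A = (d + r cosθ, r sinθ); lever angle φ = atan2(r sinθ, d + r cosθ).
Differentiating tanφ: φ̇ = rω(d cosθ + r)/(d² + r² + 2dr cosθ).
d² + r² + 2dr cosθ = |CA|² = 0.0413024 m²;  d cosθ + r = -0.029249 m.
|ω_lever| = |0.085·8.59·-0.029249| / 0.0413024 = 0.51706 rad/s.

0.517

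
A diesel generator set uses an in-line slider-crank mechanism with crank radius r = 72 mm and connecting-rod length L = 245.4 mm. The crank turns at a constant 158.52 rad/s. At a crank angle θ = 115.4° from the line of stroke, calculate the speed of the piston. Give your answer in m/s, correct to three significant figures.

ω = 158.5 rad/s
For an in-line slider-crank, x = r cosθ + √(L² − r² sin²θ), so v = −rω sinθ·[1 + r cosθ/√(L² − r² sin²θ)].
With r = 0.072 m, L = 0.2454 m, θ = 115.4°: √(L² − r² sin²θ) = 0.23662 m.
v = −0.072·158.5·0.90334·[1 + 0.072·-0.42894/0.23662] = -8.9645 m/s.
|v| = 8.9645 m/s.

8.96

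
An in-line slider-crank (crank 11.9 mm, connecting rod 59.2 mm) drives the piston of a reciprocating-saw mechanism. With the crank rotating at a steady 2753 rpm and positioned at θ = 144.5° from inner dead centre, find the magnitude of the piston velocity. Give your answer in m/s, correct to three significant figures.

ω = 2π·2753/60 = 288.3 rad/s
For an in-line slider-crank, x = r cosθ + √(L² − r² sin²θ), so v = −rω sinθ·[1 + r cosθ/√(L² − r² sin²θ)].
With r = 0.0119 m, L = 0.0592 m, θ = 144.5°: √(L² − r² sin²θ) = 0.058795 m.
v = −0.0119·288.3·0.58070·[1 + 0.0119·-0.81412/0.058795] = -1.6639 m/s.
|v| = 1.6639 m/s.

1.66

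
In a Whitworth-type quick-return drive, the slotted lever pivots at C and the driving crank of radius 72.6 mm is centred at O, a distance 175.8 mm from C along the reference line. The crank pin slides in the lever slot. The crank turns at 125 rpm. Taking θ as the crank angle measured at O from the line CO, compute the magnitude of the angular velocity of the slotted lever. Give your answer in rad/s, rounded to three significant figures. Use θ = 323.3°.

ω = 13.09 rad/s (from 125 rpm).
Crank pin A relative to C: A = (d + r cosθ, r sinθ); lever angle φ = atan2(r sinθ, d + r cosθ).
Differentiating tanφ: φ̇ = rω(d cosθ + r)/(d² + r² + 2dr cosθ).
d² + r² + 2dr cosθ = |CA|² = 0.0566427 m²;  d cosθ + r = +0.21355 m.
|ω_lever| = |0.0726·13.09·+0.21355| / 0.0566427 = 3.5829 rad/s.

3.58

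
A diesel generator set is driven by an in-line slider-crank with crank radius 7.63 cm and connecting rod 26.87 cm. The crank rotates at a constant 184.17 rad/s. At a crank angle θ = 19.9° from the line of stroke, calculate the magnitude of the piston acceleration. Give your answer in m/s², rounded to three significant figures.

3010

ω = 184.2 rad/s
x(θ) = r cosθ + √(L² − r² sin²θ); with ω constant, a = ω²·d²x/dθ².
d²x/dθ² = −r cosθ − r²(cos2θ)/√u − r⁴ sin²2θ/(4u^{3/2}),  u = L² − r² sin²θ = 0.0715252 m².
Substituting r = 0.0763 m, L = 0.2687 m, θ = 19.9°: d²x/dθ² = -0.08865 m.
a = ω²·d²x/dθ² = (184.2)²·(-0.08865) = -3006.9 m/s²;  |a| = 3006.9 m/s².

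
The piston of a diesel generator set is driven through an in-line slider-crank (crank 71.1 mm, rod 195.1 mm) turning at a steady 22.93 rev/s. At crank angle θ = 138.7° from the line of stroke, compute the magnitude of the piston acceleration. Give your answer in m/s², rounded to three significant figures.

ω = 2π·22.9 = 144.1 rad/s
x(θ) = r cosθ + √(L² − r² sin²θ); with ω constant, a = ω²·d²x/dθ².
d²x/dθ² = −r cosθ − r²(cos2θ)/√u − r⁴ sin²2θ/(4u^{3/2}),  u = L² − r² sin²θ = 0.0358619 m².
Substituting r = 0.0711 m, L = 0.1951 m, θ = 138.7°: d²x/dθ² = +0.049052 m.
a = ω²·d²x/dθ² = (144.1)²·(+0.049052) = +1018.2 m/s²;  |a| = 1018.2 m/s².

1020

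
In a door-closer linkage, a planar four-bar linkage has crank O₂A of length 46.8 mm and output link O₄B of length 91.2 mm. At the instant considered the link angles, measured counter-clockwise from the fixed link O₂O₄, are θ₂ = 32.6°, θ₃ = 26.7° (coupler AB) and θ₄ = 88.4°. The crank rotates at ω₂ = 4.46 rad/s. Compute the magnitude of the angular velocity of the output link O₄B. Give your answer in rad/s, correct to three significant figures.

ω₂ = 4.46 rad/s
Differentiating the loop-closure r₂e^{iθ₂}+r₃e^{iθ₃}=r₁+r₄e^{iθ₄} gives r₂ω₂e^{iθ₂}+r₃ω₃e^{iθ₃}=r₄ω₄e^{iθ₄}.
Eliminating the other unknown: ω₄ = r₂ω₂ sin(θ₂−θ₃) / [r₄ sin(θ₄−θ₃)].
Numerator sine = +0.10279; denominator sine = +0.88048.
Result = 0.0468·4.46·(+0.10279) / (0.0912·(+0.88048)) = +0.2672 rad/s; magnitude 0.2672 rad/s.

0.267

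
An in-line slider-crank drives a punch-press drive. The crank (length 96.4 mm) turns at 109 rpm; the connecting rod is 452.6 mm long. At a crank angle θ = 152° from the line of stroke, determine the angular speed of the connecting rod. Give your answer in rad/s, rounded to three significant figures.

ω = 11.41 rad/s (converted from 109 rpm).
The rod makes angle φ with the slider axis where L sinφ = r sinθ; differentiating, L cosφ·φ̇ = r ω cosθ.
L cosφ = √(L² − r² sin²θ) = 0.45033 m.
|ω_rod| = r ω |cosθ| / √(L² − r² sin²θ) = 0.0964·11.41·0.88295/0.45033 = 2.1574 rad/s.

2.16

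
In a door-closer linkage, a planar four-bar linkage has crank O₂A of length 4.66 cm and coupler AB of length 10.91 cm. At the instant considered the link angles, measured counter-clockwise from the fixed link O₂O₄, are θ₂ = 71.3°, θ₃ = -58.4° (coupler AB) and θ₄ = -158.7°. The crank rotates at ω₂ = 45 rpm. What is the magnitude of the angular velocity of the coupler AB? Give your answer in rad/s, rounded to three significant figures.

ω₂ = 4.712 rad/s (from 45 rpm).
Differentiating the loop-closure r₂e^{iθ₂}+r₃e^{iθ₃}=r₁+r₄e^{iθ₄} gives r₂ω₂e^{iθ₂}+r₃ω₃e^{iθ₃}=r₄ω₄e^{iθ₄}.
Eliminating the other unknown: ω₃ = r₂ω₂ sin(θ₄−θ₂) / [r₃ sin(θ₃−θ₄)].
Numerator sine = +0.76604; denominator sine = +0.98389.
Result = 0.0466·4.712·(+0.76604) / (0.1091·(+0.98389)) = +1.5672 rad/s; magnitude 1.5672 rad/s.

1.57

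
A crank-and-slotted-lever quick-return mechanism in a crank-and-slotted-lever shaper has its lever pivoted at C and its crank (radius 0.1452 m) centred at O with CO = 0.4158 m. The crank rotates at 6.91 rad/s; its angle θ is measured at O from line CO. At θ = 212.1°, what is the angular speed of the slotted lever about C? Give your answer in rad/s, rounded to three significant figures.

2.27

ω = 6.91 rad/s
Crank pin A relative to C: A = (d + r cosθ, r sinθ); lever angle φ = atan2(r sinθ, d + r cosθ).
Differentiating tanφ: φ̇ = rω(d cosθ + r)/(d² + r² + 2dr cosθ).
d² + r² + 2dr cosθ = |CA|² = 0.0916841 m²;  d cosθ + r = -0.20703 m.
|ω_lever| = |0.1452·6.91·-0.20703| / 0.0916841 = 2.2656 rad/s.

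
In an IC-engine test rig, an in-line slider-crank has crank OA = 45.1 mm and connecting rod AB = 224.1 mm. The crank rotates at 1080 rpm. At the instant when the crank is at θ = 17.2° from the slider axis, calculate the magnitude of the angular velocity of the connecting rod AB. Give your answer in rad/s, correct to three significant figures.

21.8

ω = 113.1 rad/s (converted from 1080 rpm).
The rod makes angle φ with the slider axis where L sinφ = r sinθ; differentiating, L cosφ·φ̇ = r ω cosθ.
L cosφ = √(L² − r² sin²θ) = 0.2237 m.
|ω_rod| = r ω |cosθ| / √(L² − r² sin²θ) = 0.0451·113.1·0.95528/0.2237 = 21.781 rad/s.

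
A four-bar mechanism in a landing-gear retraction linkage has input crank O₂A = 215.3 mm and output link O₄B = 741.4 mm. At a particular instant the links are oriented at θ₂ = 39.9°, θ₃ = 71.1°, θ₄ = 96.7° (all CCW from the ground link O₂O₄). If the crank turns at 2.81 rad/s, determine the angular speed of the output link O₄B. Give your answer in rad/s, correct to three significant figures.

ω₂ = 2.81 rad/s
Differentiating the loop-closure r₂e^{iθ₂}+r₃e^{iθ₃}=r₁+r₄e^{iθ₄} gives r₂ω₂e^{iθ₂}+r₃ω₃e^{iθ₃}=r₄ω₄e^{iθ₄}.
Eliminating the other unknown: ω₄ = r₂ω₂ sin(θ₂−θ₃) / [r₄ sin(θ₄−θ₃)].
Numerator sine = -0.51803; denominator sine = +0.43209.
Result = 0.2153·2.81·(-0.51803) / (0.7414·(+0.43209)) = -0.97832 rad/s; magnitude 0.97832 rad/s.

0.978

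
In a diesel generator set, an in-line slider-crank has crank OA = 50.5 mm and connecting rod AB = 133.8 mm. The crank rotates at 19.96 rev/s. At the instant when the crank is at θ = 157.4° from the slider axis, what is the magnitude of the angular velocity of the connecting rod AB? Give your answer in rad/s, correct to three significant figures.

44.2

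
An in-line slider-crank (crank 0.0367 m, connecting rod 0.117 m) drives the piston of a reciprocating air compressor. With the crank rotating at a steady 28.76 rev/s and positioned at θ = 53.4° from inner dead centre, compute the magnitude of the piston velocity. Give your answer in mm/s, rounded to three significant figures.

ω = 2π·28.8 = 180.7 rad/s
For an in-line slider-crank, x = r cosθ + √(L² − r² sin²θ), so v = −rω sinθ·[1 + r cosθ/√(L² − r² sin²θ)].
With r = 0.0367 m, L = 0.117 m, θ = 53.4°: √(L² − r² sin²θ) = 0.11323 m.
v = −0.0367·180.7·0.80282·[1 + 0.0367·0.59622/0.11323] = -6.3531 m/s.
|v| = 6.3531 m/s = 6353.1 mm/s.

6350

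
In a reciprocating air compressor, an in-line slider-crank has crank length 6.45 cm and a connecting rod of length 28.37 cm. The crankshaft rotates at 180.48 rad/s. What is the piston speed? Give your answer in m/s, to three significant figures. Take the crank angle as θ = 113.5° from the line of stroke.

ω = 180.5 rad/s
For an in-line slider-crank, x = r cosθ + √(L² − r² sin²θ), so v = −rω sinθ·[1 + r cosθ/√(L² − r² sin²θ)].
With r = 0.0645 m, L = 0.2837 m, θ = 113.5°: √(L² − r² sin²θ) = 0.27747 m.
v = −0.0645·180.5·0.91706·[1 + 0.0645·-0.39875/0.27747] = -9.6859 m/s.
|v| = 9.6859 m/s.

9.69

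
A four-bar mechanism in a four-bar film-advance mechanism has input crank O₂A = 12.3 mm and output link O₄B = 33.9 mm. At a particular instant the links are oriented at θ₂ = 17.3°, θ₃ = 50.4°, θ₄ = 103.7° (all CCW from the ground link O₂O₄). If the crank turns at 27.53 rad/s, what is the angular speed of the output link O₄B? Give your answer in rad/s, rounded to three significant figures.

ω₂ = 27.53 rad/s
Differentiating the loop-closure r₂e^{iθ₂}+r₃e^{iθ₃}=r₁+r₄e^{iθ₄} gives r₂ω₂e^{iθ₂}+r₃ω₃e^{iθ₃}=r₄ω₄e^{iθ₄}.
Eliminating the other unknown: ω₄ = r₂ω₂ sin(θ₂−θ₃) / [r₄ sin(θ₄−θ₃)].
Numerator sine = -0.54610; denominator sine = +0.80178.
Result = 0.0123·27.53·(-0.54610) / (0.0339·(+0.80178)) = -6.8035 rad/s; magnitude 6.8035 rad/s.

6.80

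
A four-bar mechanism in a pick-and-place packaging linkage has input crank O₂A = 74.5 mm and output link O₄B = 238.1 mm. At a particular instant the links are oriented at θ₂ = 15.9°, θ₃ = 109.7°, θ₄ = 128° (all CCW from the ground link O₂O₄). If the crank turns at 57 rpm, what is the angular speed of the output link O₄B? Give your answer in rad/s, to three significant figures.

5.94

ω₂ = 5.969 rad/s (from 57 rpm).
Differentiating the loop-closure r₂e^{iθ₂}+r₃e^{iθ₃}=r₁+r₄e^{iθ₄} gives r₂ω₂e^{iθ₂}+r₃ω₃e^{iθ₃}=r₄ω₄e^{iθ₄}.
Eliminating the other unknown: ω₄ = r₂ω₂ sin(θ₂−θ₃) / [r₄ sin(θ₄−θ₃)].
Numerator sine = -0.99780; denominator sine = +0.31399.
Result = 0.0745·5.969·(-0.99780) / (0.2381·(+0.31399)) = -5.9351 rad/s; magnitude 5.9351 rad/s.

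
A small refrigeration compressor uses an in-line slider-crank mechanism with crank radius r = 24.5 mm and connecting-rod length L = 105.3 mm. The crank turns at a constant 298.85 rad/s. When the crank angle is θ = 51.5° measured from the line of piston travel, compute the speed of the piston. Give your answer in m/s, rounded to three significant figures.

ω = 298.9 rad/s
For an in-line slider-crank, x = r cosθ + √(L² − r² sin²θ), so v = −rω sinθ·[1 + r cosθ/√(L² − r² sin²θ)].
With r = 0.0245 m, L = 0.1053 m, θ = 51.5°: √(L² − r² sin²θ) = 0.10354 m.
v = −0.0245·298.9·0.78261·[1 + 0.0245·0.62251/0.10354] = -6.5742 m/s.
|v| = 6.5742 m/s.

6.57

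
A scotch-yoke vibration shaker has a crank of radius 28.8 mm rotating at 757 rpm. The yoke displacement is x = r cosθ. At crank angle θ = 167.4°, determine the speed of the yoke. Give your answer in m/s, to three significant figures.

ω = 79.27 rad/s (from 757 rpm).
x = r cosθ ⇒ ẋ = −rω sinθ.
|v| = rω|sinθ| = 0.0288·79.27·|sin 167.4°| = 0.49803 m/s.

0.498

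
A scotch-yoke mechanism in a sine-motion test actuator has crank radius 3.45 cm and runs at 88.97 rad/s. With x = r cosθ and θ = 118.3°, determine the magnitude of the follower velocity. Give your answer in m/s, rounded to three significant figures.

ω = 88.97 rad/s
x = r cosθ ⇒ ẋ = −rω sinθ.
|v| = rω|sinθ| = 0.0345·88.97·|sin 118.3°| = 2.7026 m/s.

2.70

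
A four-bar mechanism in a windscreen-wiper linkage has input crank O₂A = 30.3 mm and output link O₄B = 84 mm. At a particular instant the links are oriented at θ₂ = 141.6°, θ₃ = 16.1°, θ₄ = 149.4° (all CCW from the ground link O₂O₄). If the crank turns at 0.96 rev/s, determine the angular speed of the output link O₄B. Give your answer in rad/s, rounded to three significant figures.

2.43

ω₂ = 6.032 rad/s (from 0.96 rev/s).
Differentiating the loop-closure r₂e^{iθ₂}+r₃e^{iθ₃}=r₁+r₄e^{iθ₄} gives r₂ω₂e^{iθ₂}+r₃ω₃e^{iθ₃}=r₄ω₄e^{iθ₄}.
Eliminating the other unknown: ω₄ = r₂ω₂ sin(θ₂−θ₃) / [r₄ sin(θ₄−θ₃)].
Numerator sine = +0.81412; denominator sine = +0.72777.
Result = 0.0303·6.032·(+0.81412) / (0.084·(+0.72777)) = +2.4339 rad/s; magnitude 2.4339 rad/s.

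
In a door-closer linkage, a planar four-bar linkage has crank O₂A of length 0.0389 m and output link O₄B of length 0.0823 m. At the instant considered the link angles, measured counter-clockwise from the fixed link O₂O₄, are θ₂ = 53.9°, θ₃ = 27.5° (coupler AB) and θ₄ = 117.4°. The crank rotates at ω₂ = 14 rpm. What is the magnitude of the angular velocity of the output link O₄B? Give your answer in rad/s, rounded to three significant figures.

ω₂ = 1.466 rad/s (from 14 rpm).
Differentiating the loop-closure r₂e^{iθ₂}+r₃e^{iθ₃}=r₁+r₄e^{iθ₄} gives r₂ω₂e^{iθ₂}+r₃ω₃e^{iθ₃}=r₄ω₄e^{iθ₄}.
Eliminating the other unknown: ω₄ = r₂ω₂ sin(θ₂−θ₃) / [r₄ sin(θ₄−θ₃)].
Numerator sine = +0.44464; denominator sine = +1.00000.
Result = 0.0389·1.466·(+0.44464) / (0.0823·(+1.00000)) = +0.30811 rad/s; magnitude 0.30811 rad/s.

0.308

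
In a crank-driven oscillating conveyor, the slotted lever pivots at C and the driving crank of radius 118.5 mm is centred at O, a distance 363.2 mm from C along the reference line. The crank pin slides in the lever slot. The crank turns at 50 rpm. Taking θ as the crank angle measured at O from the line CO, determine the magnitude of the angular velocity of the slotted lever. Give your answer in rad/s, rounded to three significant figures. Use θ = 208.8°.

1.76

ω = 5.236 rad/s (from 50 rpm).
Crank pin A relative to C: A = (d + r cosθ, r sinθ); lever angle φ = atan2(r sinθ, d + r cosθ).
Differentiating tanφ: φ̇ = rω(d cosθ + r)/(d² + r² + 2dr cosθ).
d² + r² + 2dr cosθ = |CA|² = 0.0705254 m²;  d cosθ + r = -0.19977 m.
|ω_lever| = |0.1185·5.236·-0.19977| / 0.0705254 = 1.7576 rad/s.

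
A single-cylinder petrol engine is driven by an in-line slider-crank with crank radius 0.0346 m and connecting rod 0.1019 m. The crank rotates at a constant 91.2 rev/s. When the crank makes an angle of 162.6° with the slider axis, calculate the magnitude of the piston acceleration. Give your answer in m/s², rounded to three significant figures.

ω = 2π·91.2 = 573 rad/s
x(θ) = r cosθ + √(L² − r² sin²θ); with ω constant, a = ω²·d²x/dθ².
d²x/dθ² = −r cosθ − r²(cos2θ)/√u − r⁴ sin²2θ/(4u^{3/2}),  u = L² − r² sin²θ = 0.0102766 m².
Substituting r = 0.0346 m, L = 0.1019 m, θ = 162.6°: d²x/dθ² = +0.023207 m.
a = ω²·d²x/dθ² = (573)²·(+0.023207) = +7620.4 m/s²;  |a| = 7620.4 m/s².

7620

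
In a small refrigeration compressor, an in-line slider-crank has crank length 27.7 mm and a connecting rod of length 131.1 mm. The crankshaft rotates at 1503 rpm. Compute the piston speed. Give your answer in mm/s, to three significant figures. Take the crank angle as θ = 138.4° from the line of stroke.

2430

ω = 2π·1503/60 = 157.4 rad/s
For an in-line slider-crank, x = r cosθ + √(L² − r² sin²θ), so v = −rω sinθ·[1 + r cosθ/√(L² − r² sin²θ)].
With r = 0.0277 m, L = 0.1311 m, θ = 138.4°: √(L² − r² sin²θ) = 0.1298 m.
v = −0.0277·157.4·0.66393·[1 + 0.0277·-0.74780/0.1298] = -2.4327 m/s.
|v| = 2.4327 m/s = 2432.7 mm/s.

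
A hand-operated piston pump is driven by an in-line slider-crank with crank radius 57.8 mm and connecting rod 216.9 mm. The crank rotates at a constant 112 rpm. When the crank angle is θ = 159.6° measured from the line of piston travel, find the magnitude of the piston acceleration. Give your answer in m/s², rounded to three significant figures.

5.83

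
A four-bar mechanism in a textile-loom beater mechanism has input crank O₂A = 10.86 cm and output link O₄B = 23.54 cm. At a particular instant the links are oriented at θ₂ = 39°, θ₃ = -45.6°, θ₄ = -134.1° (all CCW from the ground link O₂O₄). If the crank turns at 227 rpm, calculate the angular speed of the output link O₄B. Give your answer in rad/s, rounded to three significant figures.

ω₂ = 23.77 rad/s (from 227 rpm).
Differentiating the loop-closure r₂e^{iθ₂}+r₃e^{iθ₃}=r₁+r₄e^{iθ₄} gives r₂ω₂e^{iθ₂}+r₃ω₃e^{iθ₃}=r₄ω₄e^{iθ₄}.
Eliminating the other unknown: ω₄ = r₂ω₂ sin(θ₂−θ₃) / [r₄ sin(θ₄−θ₃)].
Numerator sine = +0.99556; denominator sine = -0.99966.
Result = 0.1086·23.77·(+0.99556) / (0.2354·(-0.99966)) = -10.922 rad/s; magnitude 10.922 rad/s.

10.9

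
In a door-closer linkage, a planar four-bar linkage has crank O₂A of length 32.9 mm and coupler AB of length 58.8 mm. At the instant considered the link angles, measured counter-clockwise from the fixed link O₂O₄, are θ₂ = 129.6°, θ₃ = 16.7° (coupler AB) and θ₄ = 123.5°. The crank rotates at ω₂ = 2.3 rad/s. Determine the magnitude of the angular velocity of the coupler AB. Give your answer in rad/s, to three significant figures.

0.143

ω₂ = 2.3 rad/s
Differentiating the loop-closure r₂e^{iθ₂}+r₃e^{iθ₃}=r₁+r₄e^{iθ₄} gives r₂ω₂e^{iθ₂}+r₃ω₃e^{iθ₃}=r₄ω₄e^{iθ₄}.
Eliminating the other unknown: ω₃ = r₂ω₂ sin(θ₄−θ₂) / [r₃ sin(θ₃−θ₄)].
Numerator sine = -0.10626; denominator sine = -0.95732.
Result = 0.0329·2.3·(-0.10626) / (0.0588·(-0.95732)) = +0.14285 rad/s; magnitude 0.14285 rad/s.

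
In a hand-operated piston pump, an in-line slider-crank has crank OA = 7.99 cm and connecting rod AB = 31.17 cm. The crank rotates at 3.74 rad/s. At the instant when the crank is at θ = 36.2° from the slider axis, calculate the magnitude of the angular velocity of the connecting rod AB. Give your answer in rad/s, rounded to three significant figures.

ω = 3.74 rad/s
The rod makes angle φ with the slider axis where L sinφ = r sinθ; differentiating, L cosφ·φ̇ = r ω cosθ.
L cosφ = √(L² − r² sin²θ) = 0.30811 m.
|ω_rod| = r ω |cosθ| / √(L² − r² sin²θ) = 0.0799·3.74·0.80696/0.30811 = 0.78265 rad/s.

0.783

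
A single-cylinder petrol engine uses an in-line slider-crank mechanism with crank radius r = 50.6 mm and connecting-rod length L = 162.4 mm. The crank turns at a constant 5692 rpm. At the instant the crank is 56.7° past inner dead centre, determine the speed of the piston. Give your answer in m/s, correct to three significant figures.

ω = 2π·5692/60 = 596.1 rad/s
For an in-line slider-crank, x = r cosθ + √(L² − r² sin²θ), so v = −rω sinθ·[1 + r cosθ/√(L² − r² sin²θ)].
With r = 0.0506 m, L = 0.1624 m, θ = 56.7°: √(L² − r² sin²θ) = 0.1568 m.
v = −0.0506·596.1·0.83581·[1 + 0.0506·0.54902/0.1568] = -29.675 m/s.
|v| = 29.675 m/s.

29.7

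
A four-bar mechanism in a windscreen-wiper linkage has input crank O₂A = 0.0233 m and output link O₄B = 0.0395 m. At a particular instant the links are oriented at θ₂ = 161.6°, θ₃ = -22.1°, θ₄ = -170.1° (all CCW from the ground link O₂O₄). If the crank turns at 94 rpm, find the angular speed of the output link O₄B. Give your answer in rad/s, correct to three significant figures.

ω₂ = 9.844 rad/s (from 94 rpm).
Differentiating the loop-closure r₂e^{iθ₂}+r₃e^{iθ₃}=r₁+r₄e^{iθ₄} gives r₂ω₂e^{iθ₂}+r₃ω₃e^{iθ₃}=r₄ω₄e^{iθ₄}.
Eliminating the other unknown: ω₄ = r₂ω₂ sin(θ₂−θ₃) / [r₄ sin(θ₄−θ₃)].
Numerator sine = -0.06453; denominator sine = -0.52992.
Result = 0.0233·9.844·(-0.06453) / (0.0395·(-0.52992)) = +0.7071 rad/s; magnitude 0.7071 rad/s.

0.707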